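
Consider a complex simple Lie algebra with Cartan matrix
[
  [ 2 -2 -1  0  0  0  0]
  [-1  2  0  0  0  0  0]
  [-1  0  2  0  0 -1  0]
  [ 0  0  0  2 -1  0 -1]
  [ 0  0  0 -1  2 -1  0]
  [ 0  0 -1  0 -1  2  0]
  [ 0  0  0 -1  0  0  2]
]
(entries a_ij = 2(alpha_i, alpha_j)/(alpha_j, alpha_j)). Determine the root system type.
B_7

The matrix has rank 7 with 2's on the diagonal. Reading the off-diagonal entries as Dynkin edges (a single edge where a_ij = a_ji = -1; a double or triple edge where a_ij * a_ji = 2 or 3), the diagram is a chain of 7 nodes with a double edge at one end; the terminal node there is the unique short simple root (B_7). One simple-root ordering that puts it in standard form is (alpha_7, alpha_4, alpha_5, alpha_6, alpha_3, alpha_1, alpha_2). So the algebra is type B_7, i.e. so(15).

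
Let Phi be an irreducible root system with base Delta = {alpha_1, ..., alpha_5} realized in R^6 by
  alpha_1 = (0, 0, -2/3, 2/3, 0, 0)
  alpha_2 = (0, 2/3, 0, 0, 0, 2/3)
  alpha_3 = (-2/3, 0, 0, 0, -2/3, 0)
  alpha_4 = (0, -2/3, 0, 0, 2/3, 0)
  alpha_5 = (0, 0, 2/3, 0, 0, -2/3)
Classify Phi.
Compute the Cartan integers a_ij = 2(alpha_i, alpha_j)/(alpha_j, alpha_j); the resulting 5x5 Cartan matrix is
[[2, 0, 0, 0, -1], [0, 2, 0, -1, -1], [0, 0, 2, -1, 0], [0, -1, -1, 2, 0], [-1, -1, 0, 0, 2]].
All simple roots have the same length, so the diagram is simply laced. The associated Dynkin diagram is a chain of 5 nodes with single edges (A_5), so the type is A_5 (the algebra sl(6)).

A_5 (sl(6))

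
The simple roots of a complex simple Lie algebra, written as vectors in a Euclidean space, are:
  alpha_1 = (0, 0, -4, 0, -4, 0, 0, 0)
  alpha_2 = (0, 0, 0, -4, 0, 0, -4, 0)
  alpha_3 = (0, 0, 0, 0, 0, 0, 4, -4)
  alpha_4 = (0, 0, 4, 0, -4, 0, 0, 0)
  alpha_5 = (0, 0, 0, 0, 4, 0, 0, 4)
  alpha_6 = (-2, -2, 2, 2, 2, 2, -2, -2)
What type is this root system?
E6

Compute the Cartan integers a_ij = 2(alpha_i, alpha_j)/(alpha_j, alpha_j); the resulting 6x6 Cartan matrix is
[[2, 0, 0, 0, -1, -1], [0, 2, -1, 0, 0, 0], [0, -1, 2, 0, -1, 0], [0, 0, 0, 2, -1, 0], [-1, 0, -1, -1, 2, 0], [-1, 0, 0, 0, 0, 2]].
All simple roots have the same length, so the diagram is simply laced. The associated Dynkin diagram is a chain of 5 nodes with one extra node attached to the third node from one end (E_6), so the type is E_6.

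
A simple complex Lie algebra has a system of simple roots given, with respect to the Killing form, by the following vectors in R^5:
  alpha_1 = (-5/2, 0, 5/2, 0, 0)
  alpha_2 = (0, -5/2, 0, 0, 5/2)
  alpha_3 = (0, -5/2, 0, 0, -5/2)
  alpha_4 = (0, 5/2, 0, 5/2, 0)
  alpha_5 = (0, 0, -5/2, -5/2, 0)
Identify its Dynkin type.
D_5

Compute the Cartan integers a_ij = 2(alpha_i, alpha_j)/(alpha_j, alpha_j); the resulting 5x5 Cartan matrix is
[[2, 0, 0, 0, -1], [0, 2, 0, -1, 0], [0, 0, 2, -1, 0], [0, -1, -1, 2, -1], [-1, 0, 0, -1, 2]].
All simple roots have the same length, so the diagram is simply laced. The associated Dynkin diagram is a chain of 3 nodes with a fork of two nodes at one end (D_5), so the type is D_5 (the algebra so(10)).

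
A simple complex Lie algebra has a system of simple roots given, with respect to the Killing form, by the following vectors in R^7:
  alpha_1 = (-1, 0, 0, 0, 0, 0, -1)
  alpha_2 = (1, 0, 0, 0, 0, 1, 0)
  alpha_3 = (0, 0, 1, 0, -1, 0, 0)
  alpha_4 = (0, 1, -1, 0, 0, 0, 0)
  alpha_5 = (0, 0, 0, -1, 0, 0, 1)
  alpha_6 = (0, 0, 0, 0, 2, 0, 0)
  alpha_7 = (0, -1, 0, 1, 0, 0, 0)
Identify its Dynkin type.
Compute the Cartan integers a_ij = 2(alpha_i, alpha_j)/(alpha_j, alpha_j); the resulting 7x7 Cartan matrix is
[[2, -1, 0, 0, -1, 0, 0], [-1, 2, 0, 0, 0, 0, 0], [0, 0, 2, -1, 0, -1, 0], [0, 0, -1, 2, 0, 0, -1], [-1, 0, 0, 0, 2, 0, -1], [0, 0, -2, 0, 0, 2, 0], [0, 0, 0, -1, -1, 0, 2]].
The roots have two lengths (squared-length ratio 2:1); the short ones are alpha_{1,2,3,4,5,7}. The associated Dynkin diagram is a chain of 7 nodes with a double edge at one end; the terminal node there is the unique long simple root (C_7), so the type is C_7 (the algebra sp(14)).

type C_7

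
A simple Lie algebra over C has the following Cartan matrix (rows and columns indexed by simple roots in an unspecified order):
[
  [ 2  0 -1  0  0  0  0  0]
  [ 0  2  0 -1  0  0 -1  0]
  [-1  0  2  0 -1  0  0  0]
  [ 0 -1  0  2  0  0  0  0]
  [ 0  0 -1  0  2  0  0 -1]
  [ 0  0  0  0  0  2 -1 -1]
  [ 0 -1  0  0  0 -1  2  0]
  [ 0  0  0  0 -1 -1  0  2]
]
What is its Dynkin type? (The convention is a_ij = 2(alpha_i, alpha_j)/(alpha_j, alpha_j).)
The matrix has rank 8 with 2's on the diagonal. Reading the off-diagonal entries as Dynkin edges (a single edge where a_ij = a_ji = -1; a double or triple edge where a_ij * a_ji = 2 or 3), the diagram is a chain of 8 nodes with single edges (A_8). One simple-root ordering that puts it in standard form is (alpha_4, alpha_2, alpha_7, alpha_6, alpha_8, alpha_5, alpha_3, alpha_1). So the algebra is type A_8, i.e. sl(9).

A8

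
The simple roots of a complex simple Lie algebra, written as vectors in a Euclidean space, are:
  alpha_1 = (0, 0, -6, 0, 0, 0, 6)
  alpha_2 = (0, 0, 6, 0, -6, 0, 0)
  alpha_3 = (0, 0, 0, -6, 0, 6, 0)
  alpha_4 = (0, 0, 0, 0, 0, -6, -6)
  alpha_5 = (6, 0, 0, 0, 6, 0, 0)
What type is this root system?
A_5 (sl(6))

Compute the Cartan integers a_ij = 2(alpha_i, alpha_j)/(alpha_j, alpha_j); the resulting 5x5 Cartan matrix is
[[2, -1, 0, -1, 0], [-1, 2, 0, 0, -1], [0, 0, 2, -1, 0], [-1, 0, -1, 2, 0], [0, -1, 0, 0, 2]].
All simple roots have the same length, so the diagram is simply laced. The associated Dynkin diagram is a chain of 5 nodes with single edges (A_5), so the type is A_5 (the algebra sl(6)).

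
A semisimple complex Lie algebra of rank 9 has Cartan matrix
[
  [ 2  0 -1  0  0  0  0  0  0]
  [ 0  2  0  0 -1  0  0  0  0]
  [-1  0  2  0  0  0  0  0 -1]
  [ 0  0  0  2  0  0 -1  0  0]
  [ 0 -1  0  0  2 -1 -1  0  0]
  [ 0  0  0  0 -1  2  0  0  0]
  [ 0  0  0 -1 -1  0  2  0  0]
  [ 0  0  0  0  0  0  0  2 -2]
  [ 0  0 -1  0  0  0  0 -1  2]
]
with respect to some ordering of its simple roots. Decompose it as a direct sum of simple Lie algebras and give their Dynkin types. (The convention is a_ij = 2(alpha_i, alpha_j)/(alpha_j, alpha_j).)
C4 ⊕ D5

The diagram associated to this matrix has two connected components: the simple roots {alpha_1, alpha_3, alpha_8, alpha_9} form a chain of 4 nodes with a double edge at one end; the terminal node there is the unique long simple root (C_4), and {alpha_2, alpha_4, alpha_5, alpha_6, alpha_7} form a chain of 3 nodes with a fork of two nodes at one end (D_5). A semisimple Lie algebra decomposes uniquely as the direct sum of simple ideals, one per connected component of its Dynkin diagram, so g ≅ C_4 ⊕ D_5 (dimension 36 + 45 = 81).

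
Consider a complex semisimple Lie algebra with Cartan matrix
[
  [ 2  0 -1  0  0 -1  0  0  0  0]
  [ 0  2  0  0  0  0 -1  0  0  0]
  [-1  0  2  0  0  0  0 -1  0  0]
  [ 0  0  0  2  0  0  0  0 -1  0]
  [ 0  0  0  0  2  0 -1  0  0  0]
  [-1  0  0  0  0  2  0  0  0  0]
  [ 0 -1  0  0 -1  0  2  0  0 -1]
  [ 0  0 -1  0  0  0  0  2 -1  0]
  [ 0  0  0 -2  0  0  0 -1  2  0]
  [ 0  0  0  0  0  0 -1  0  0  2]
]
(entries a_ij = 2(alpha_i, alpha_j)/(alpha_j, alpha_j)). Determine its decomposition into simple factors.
The diagram associated to this matrix has two connected components: the simple roots {alpha_1, alpha_3, alpha_4, alpha_6, alpha_8, alpha_9} form a chain of 6 nodes with a double edge at one end; the terminal node there is the unique short simple root (B_6), and {alpha_2, alpha_5, alpha_7, alpha_10} form a chain of 2 nodes with a fork of two nodes at one end (D_4). A semisimple Lie algebra decomposes uniquely as the direct sum of simple ideals, one per connected component of its Dynkin diagram, so g ≅ B_6 ⊕ D_4 (dimension 78 + 28 = 106).

type B_6 + type D_4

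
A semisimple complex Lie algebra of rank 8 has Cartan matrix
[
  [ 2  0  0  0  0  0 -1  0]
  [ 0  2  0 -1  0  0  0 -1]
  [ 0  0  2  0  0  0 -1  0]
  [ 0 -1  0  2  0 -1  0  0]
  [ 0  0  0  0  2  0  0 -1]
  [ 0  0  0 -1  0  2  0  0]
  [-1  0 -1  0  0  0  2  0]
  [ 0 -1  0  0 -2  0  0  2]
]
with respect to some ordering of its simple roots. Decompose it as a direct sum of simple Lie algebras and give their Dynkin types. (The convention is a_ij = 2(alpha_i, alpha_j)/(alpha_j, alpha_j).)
A3 + B5

The diagram associated to this matrix has two connected components: the simple roots {alpha_1, alpha_3, alpha_7} form a chain of 3 nodes with single edges (A_3), and {alpha_2, alpha_4, alpha_5, alpha_6, alpha_8} form a chain of 5 nodes with a double edge at one end; the terminal node there is the unique short simple root (B_5). A semisimple Lie algebra decomposes uniquely as the direct sum of simple ideals, one per connected component of its Dynkin diagram, so g ≅ A_3 ⊕ B_5 (dimension 15 + 55 = 70).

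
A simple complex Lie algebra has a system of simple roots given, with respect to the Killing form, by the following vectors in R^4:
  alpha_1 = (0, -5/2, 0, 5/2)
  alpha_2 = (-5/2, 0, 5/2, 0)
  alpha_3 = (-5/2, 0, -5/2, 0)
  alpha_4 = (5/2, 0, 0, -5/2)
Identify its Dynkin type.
Compute the Cartan integers a_ij = 2(alpha_i, alpha_j)/(alpha_j, alpha_j); the resulting 4x4 Cartan matrix is
[[2, 0, 0, -1], [0, 2, 0, -1], [0, 0, 2, -1], [-1, -1, -1, 2]].
All simple roots have the same length, so the diagram is simply laced. The associated Dynkin diagram is a chain of 2 nodes with a fork of two nodes at one end (D_4), so the type is D_4 (the algebra so(8)).

type D_4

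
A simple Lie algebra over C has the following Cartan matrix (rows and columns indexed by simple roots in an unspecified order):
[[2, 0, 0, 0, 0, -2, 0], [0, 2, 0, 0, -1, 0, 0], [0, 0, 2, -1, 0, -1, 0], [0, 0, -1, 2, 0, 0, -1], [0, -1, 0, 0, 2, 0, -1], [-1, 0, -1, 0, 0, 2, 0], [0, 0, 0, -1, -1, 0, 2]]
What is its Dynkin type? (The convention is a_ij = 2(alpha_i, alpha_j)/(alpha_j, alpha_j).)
The matrix has rank 7 with 2's on the diagonal. Reading the off-diagonal entries as Dynkin edges (a single edge where a_ij = a_ji = -1; a double or triple edge where a_ij * a_ji = 2 or 3), the diagram is a chain of 7 nodes with a double edge at one end; the terminal node there is the unique long simple root (C_7). One simple-root ordering that puts it in standard form is (alpha_2, alpha_5, alpha_7, alpha_4, alpha_3, alpha_6, alpha_1). So the algebra is type C_7, i.e. sp(14).

C_7 (sp(14))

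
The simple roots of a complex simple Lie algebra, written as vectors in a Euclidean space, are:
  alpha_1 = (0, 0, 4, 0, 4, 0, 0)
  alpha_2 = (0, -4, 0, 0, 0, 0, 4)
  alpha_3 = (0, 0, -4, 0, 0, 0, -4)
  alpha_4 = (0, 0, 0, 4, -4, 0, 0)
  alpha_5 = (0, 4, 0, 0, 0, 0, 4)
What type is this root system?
Compute the Cartan integers a_ij = 2(alpha_i, alpha_j)/(alpha_j, alpha_j); the resulting 5x5 Cartan matrix is
[[2, 0, -1, -1, 0], [0, 2, -1, 0, 0], [-1, -1, 2, 0, -1], [-1, 0, 0, 2, 0], [0, 0, -1, 0, 2]].
All simple roots have the same length, so the diagram is simply laced. The associated Dynkin diagram is a chain of 3 nodes with a fork of two nodes at one end (D_5), so the type is D_5 (the algebra so(10)).

type D_5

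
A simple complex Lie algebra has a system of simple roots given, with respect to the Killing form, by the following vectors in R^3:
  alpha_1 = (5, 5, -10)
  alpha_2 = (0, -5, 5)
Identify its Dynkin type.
Compute the Cartan integers a_ij = 2(alpha_i, alpha_j)/(alpha_j, alpha_j); the resulting 2x2 Cartan matrix is
[[2, -3], [-1, 2]].
The roots have two lengths (squared-length ratio 3:1); the short ones are alpha_{2}. The associated Dynkin diagram is two nodes joined by a triple edge (G_2), so the type is G_2.

G_2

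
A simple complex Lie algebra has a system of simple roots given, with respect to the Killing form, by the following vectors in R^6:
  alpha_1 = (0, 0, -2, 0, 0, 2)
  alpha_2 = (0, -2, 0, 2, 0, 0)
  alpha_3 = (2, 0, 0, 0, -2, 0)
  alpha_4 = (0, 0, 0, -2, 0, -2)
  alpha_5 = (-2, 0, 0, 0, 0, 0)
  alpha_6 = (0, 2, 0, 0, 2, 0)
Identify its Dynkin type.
B_6

Compute the Cartan integers a_ij = 2(alpha_i, alpha_j)/(alpha_j, alpha_j); the resulting 6x6 Cartan matrix is
[[2, 0, 0, -1, 0, 0], [0, 2, 0, -1, 0, -1], [0, 0, 2, 0, -2, -1], [-1, -1, 0, 2, 0, 0], [0, 0, -1, 0, 2, 0], [0, -1, -1, 0, 0, 2]].
The roots have two lengths (squared-length ratio 2:1); the short ones are alpha_{5}. The associated Dynkin diagram is a chain of 6 nodes with a double edge at one end; the terminal node there is the unique short simple root (B_6), so the type is B_6 (the algebra so(13)).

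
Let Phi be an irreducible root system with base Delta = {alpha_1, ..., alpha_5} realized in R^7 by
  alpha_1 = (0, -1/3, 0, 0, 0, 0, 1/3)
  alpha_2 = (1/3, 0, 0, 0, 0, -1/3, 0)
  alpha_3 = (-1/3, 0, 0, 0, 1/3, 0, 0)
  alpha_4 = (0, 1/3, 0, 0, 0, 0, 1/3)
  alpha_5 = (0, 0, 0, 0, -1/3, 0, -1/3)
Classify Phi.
D_5

Compute the Cartan integers a_ij = 2(alpha_i, alpha_j)/(alpha_j, alpha_j); the resulting 5x5 Cartan matrix is
[[2, 0, 0, 0, -1], [0, 2, -1, 0, 0], [0, -1, 2, 0, -1], [0, 0, 0, 2, -1], [-1, 0, -1, -1, 2]].
All simple roots have the same length, so the diagram is simply laced. The associated Dynkin diagram is a chain of 3 nodes with a fork of two nodes at one end (D_5), so the type is D_5 (the algebra so(10)).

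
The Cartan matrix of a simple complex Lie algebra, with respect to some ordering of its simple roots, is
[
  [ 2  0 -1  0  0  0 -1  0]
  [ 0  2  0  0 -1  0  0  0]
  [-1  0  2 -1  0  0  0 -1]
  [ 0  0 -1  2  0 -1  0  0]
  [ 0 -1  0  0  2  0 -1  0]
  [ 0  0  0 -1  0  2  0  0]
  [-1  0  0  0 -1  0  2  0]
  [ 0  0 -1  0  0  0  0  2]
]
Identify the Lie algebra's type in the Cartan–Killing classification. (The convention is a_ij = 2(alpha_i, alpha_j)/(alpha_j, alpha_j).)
E8

The matrix has rank 8 with 2's on the diagonal. Reading the off-diagonal entries as Dynkin edges (a single edge where a_ij = a_ji = -1; a double or triple edge where a_ij * a_ji = 2 or 3), the diagram is a chain of 7 nodes with one extra node attached to the third node from one end (E_8). One simple-root ordering that puts it in standard form is (alpha_6, alpha_8, alpha_4, alpha_3, alpha_1, alpha_7, alpha_5, alpha_2). So the algebra is type E_8.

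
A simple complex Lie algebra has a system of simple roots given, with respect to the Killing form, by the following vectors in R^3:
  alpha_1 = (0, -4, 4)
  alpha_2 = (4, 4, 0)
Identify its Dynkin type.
Compute the Cartan integers a_ij = 2(alpha_i, alpha_j)/(alpha_j, alpha_j); the resulting 2x2 Cartan matrix is
[[2, -1], [-1, 2]].
All simple roots have the same length, so the diagram is simply laced. The associated Dynkin diagram is a chain of 2 nodes with single edges (A_2), so the type is A_2 (the algebra sl(3)).

A_2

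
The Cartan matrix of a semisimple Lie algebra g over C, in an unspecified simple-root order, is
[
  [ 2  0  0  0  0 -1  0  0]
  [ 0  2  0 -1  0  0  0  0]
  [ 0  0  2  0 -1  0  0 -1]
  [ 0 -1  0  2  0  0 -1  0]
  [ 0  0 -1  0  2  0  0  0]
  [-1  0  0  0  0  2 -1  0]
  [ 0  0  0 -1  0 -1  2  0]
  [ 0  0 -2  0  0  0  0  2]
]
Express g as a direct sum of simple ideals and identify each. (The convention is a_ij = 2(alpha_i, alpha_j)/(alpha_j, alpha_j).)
The diagram associated to this matrix has two connected components: the simple roots {alpha_1, alpha_2, alpha_4, alpha_6, alpha_7} form a chain of 5 nodes with single edges (A_5), and {alpha_3, alpha_5, alpha_8} form a chain of 3 nodes with a double edge at one end; the terminal node there is the unique long simple root (C_3). A semisimple Lie algebra decomposes uniquely as the direct sum of simple ideals, one per connected component of its Dynkin diagram, so g ≅ A_5 ⊕ C_3 (dimension 35 + 21 = 56).

A_5 ⊕ C_3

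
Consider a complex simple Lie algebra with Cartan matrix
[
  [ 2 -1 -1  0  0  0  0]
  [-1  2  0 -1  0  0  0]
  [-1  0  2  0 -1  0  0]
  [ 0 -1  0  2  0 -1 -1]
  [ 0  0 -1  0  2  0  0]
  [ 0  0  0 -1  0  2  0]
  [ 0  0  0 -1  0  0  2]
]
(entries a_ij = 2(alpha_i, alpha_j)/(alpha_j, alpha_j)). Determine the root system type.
The matrix has rank 7 with 2's on the diagonal. Reading the off-diagonal entries as Dynkin edges (a single edge where a_ij = a_ji = -1; a double or triple edge where a_ij * a_ji = 2 or 3), the diagram is a chain of 5 nodes with a fork of two nodes at one end (D_7). One simple-root ordering that puts it in standard form is (alpha_5, alpha_3, alpha_1, alpha_2, alpha_4, alpha_7, alpha_6). So the algebra is type D_7, i.e. so(14).

D_7 (so(14))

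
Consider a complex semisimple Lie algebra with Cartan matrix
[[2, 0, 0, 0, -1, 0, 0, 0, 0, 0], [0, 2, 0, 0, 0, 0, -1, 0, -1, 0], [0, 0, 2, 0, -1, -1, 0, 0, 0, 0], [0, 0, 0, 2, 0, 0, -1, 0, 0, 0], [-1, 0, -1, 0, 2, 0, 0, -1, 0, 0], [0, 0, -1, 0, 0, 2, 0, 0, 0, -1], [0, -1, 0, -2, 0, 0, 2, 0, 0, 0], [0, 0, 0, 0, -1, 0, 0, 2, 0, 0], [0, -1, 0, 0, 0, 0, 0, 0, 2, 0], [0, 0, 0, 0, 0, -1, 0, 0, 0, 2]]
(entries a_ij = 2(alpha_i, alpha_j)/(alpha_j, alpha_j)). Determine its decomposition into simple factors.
The diagram associated to this matrix has two connected components: the simple roots {alpha_2, alpha_4, alpha_7, alpha_9} form a chain of 4 nodes with a double edge at one end; the terminal node there is the unique short simple root (B_4), and {alpha_1, alpha_3, alpha_5, alpha_6, alpha_8, alpha_10} form a chain of 4 nodes with a fork of two nodes at one end (D_6). A semisimple Lie algebra decomposes uniquely as the direct sum of simple ideals, one per connected component of its Dynkin diagram, so g ≅ B_4 ⊕ D_6 (dimension 36 + 66 = 102).

B_4 (so(9)) ⊕ D_6 (so(12))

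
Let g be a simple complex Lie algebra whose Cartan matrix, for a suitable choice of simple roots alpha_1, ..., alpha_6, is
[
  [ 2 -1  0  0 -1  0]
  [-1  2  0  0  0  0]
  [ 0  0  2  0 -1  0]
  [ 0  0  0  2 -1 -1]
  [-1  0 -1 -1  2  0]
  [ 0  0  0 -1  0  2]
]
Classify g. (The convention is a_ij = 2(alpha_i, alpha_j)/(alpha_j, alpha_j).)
E_6

The matrix has rank 6 with 2's on the diagonal. Reading the off-diagonal entries as Dynkin edges (a single edge where a_ij = a_ji = -1; a double or triple edge where a_ij * a_ji = 2 or 3), the diagram is a chain of 5 nodes with one extra node attached to the third node from one end (E_6). One simple-root ordering that puts it in standard form is (alpha_6, alpha_3, alpha_4, alpha_5, alpha_1, alpha_2). So the algebra is type E_6.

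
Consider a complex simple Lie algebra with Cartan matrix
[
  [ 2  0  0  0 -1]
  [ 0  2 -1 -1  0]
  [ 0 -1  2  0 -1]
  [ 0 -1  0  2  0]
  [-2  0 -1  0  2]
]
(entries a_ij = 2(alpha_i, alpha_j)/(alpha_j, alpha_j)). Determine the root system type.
The matrix has rank 5 with 2's on the diagonal. Reading the off-diagonal entries as Dynkin edges (a single edge where a_ij = a_ji = -1; a double or triple edge where a_ij * a_ji = 2 or 3), the diagram is a chain of 5 nodes with a double edge at one end; the terminal node there is the unique short simple root (B_5). One simple-root ordering that puts it in standard form is (alpha_4, alpha_2, alpha_3, alpha_5, alpha_1). So the algebra is type B_5, i.e. so(11).

type B_5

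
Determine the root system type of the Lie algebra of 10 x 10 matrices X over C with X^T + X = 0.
This is so(10) with 10 even, which has dimension 10(10-1)/2 = 45 and rank 10/2 = 5. In the classification of classical Lie algebras, the orthogonal algebra so(2n) in an even number of variables has type D_n; here n = 5, so the Dynkin diagram is a chain of 3 nodes with a fork of two nodes at one end (D_5). Hence the type is D_5.

D5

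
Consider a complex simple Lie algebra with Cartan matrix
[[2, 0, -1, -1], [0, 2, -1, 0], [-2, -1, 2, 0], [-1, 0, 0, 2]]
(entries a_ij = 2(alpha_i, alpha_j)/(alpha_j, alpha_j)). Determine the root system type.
The matrix has rank 4 with 2's on the diagonal. Reading the off-diagonal entries as Dynkin edges (a single edge where a_ij = a_ji = -1; a double or triple edge where a_ij * a_ji = 2 or 3), the diagram is a chain of 4 nodes with a double edge between the middle two (F_4). One simple-root ordering that puts it in standard form is (alpha_2, alpha_3, alpha_1, alpha_4). So the algebra is type F_4.

F_4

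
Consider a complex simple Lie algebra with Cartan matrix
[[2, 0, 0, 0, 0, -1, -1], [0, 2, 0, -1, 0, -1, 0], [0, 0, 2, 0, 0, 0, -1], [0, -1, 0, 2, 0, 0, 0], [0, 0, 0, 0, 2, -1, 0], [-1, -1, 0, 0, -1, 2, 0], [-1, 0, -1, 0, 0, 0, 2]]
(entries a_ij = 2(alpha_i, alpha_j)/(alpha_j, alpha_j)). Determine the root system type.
E7

The matrix has rank 7 with 2's on the diagonal. Reading the off-diagonal entries as Dynkin edges (a single edge where a_ij = a_ji = -1; a double or triple edge where a_ij * a_ji = 2 or 3), the diagram is a chain of 6 nodes with one extra node attached to the third node from one end (E_7). One simple-root ordering that puts it in standard form is (alpha_4, alpha_5, alpha_2, alpha_6, alpha_1, alpha_7, alpha_3). So the algebra is type E_7.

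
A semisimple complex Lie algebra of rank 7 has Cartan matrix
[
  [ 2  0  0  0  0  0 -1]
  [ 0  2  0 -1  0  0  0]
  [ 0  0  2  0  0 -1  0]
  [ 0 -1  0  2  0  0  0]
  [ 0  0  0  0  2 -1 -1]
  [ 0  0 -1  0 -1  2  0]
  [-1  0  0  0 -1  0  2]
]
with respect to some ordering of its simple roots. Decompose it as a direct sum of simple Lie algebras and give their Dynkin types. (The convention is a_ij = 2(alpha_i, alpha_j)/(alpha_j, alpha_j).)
The diagram associated to this matrix has two connected components: the simple roots {alpha_2, alpha_4} form a chain of 2 nodes with single edges (A_2), and {alpha_1, alpha_3, alpha_5, alpha_6, alpha_7} form a chain of 5 nodes with single edges (A_5). A semisimple Lie algebra decomposes uniquely as the direct sum of simple ideals, one per connected component of its Dynkin diagram, so g ≅ A_2 ⊕ A_5 (dimension 8 + 35 = 43).

A_2 + A_5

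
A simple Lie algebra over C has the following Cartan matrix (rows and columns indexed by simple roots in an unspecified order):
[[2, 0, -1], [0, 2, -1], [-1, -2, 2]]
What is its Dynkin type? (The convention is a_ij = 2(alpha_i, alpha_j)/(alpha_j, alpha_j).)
The matrix has rank 3 with 2's on the diagonal. Reading the off-diagonal entries as Dynkin edges (a single edge where a_ij = a_ji = -1; a double or triple edge where a_ij * a_ji = 2 or 3), the diagram is a chain of 3 nodes with a double edge at one end; the terminal node there is the unique short simple root (B_3). One simple-root ordering that puts it in standard form is (alpha_1, alpha_3, alpha_2). So the algebra is type B_3, i.e. so(7).

B_3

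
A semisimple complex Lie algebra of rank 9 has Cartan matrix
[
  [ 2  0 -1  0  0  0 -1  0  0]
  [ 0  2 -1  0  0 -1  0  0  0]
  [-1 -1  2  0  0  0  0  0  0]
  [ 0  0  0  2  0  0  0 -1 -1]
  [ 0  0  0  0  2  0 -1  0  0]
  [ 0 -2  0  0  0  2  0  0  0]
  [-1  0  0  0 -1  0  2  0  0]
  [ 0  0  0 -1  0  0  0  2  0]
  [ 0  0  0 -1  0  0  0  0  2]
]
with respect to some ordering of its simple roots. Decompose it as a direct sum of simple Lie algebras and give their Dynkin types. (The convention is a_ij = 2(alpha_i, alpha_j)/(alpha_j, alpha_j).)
A_3 (sl(4)) ⊕ C_6 (sp(12))

The diagram associated to this matrix has two connected components: the simple roots {alpha_4, alpha_8, alpha_9} form a chain of 3 nodes with single edges (A_3), and {alpha_1, alpha_2, alpha_3, alpha_5, alpha_6, alpha_7} form a chain of 6 nodes with a double edge at one end; the terminal node there is the unique long simple root (C_6). A semisimple Lie algebra decomposes uniquely as the direct sum of simple ideals, one per connected component of its Dynkin diagram, so g ≅ A_3 ⊕ C_6 (dimension 15 + 78 = 93).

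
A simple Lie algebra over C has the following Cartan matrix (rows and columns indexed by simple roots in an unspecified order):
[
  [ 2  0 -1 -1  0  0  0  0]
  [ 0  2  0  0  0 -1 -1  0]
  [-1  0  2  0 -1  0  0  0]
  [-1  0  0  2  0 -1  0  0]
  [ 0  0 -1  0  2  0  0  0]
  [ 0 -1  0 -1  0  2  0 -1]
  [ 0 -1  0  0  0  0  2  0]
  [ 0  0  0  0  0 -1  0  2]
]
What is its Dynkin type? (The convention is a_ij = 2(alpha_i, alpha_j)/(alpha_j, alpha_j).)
type E_8

The matrix has rank 8 with 2's on the diagonal. Reading the off-diagonal entries as Dynkin edges (a single edge where a_ij = a_ji = -1; a double or triple edge where a_ij * a_ji = 2 or 3), the diagram is a chain of 7 nodes with one extra node attached to the third node from one end (E_8). One simple-root ordering that puts it in standard form is (alpha_7, alpha_8, alpha_2, alpha_6, alpha_4, alpha_1, alpha_3, alpha_5). So the algebra is type E_8.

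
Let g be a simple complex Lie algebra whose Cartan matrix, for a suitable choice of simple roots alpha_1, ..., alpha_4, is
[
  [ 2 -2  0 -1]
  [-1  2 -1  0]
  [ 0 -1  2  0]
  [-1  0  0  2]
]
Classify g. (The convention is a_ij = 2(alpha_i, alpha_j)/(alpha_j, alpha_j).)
F_4

The matrix has rank 4 with 2's on the diagonal. Reading the off-diagonal entries as Dynkin edges (a single edge where a_ij = a_ji = -1; a double or triple edge where a_ij * a_ji = 2 or 3), the diagram is a chain of 4 nodes with a double edge between the middle two (F_4). One simple-root ordering that puts it in standard form is (alpha_4, alpha_1, alpha_2, alpha_3). So the algebra is type F_4.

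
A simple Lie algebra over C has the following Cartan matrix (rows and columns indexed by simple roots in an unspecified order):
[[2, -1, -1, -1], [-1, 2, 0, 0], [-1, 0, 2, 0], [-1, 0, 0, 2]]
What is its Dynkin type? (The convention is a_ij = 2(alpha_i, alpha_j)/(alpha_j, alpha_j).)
The matrix has rank 4 with 2's on the diagonal. Reading the off-diagonal entries as Dynkin edges (a single edge where a_ij = a_ji = -1; a double or triple edge where a_ij * a_ji = 2 or 3), the diagram is a chain of 2 nodes with a fork of two nodes at one end (D_4). One simple-root ordering that puts it in standard form is (alpha_4, alpha_1, alpha_2, alpha_3). So the algebra is type D_4, i.e. so(8).

type D_4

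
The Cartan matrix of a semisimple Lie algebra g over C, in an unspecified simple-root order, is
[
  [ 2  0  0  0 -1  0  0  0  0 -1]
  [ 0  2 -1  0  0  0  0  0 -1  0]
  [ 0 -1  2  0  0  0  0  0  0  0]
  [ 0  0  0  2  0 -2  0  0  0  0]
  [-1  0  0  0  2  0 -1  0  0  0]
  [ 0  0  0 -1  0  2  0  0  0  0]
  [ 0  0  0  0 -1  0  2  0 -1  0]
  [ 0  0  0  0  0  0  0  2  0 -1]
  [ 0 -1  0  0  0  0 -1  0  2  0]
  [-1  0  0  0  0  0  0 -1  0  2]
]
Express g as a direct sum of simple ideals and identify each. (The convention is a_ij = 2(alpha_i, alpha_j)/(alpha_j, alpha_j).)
The diagram associated to this matrix has two connected components: the simple roots {alpha_1, alpha_2, alpha_3, alpha_5, alpha_7, alpha_8, alpha_9, alpha_10} form a chain of 8 nodes with single edges (A_8), and {alpha_4, alpha_6} form a chain of 2 nodes with a double edge at one end; the terminal node there is the unique short simple root (B_2). A semisimple Lie algebra decomposes uniquely as the direct sum of simple ideals, one per connected component of its Dynkin diagram, so g ≅ A_8 ⊕ B_2 (dimension 80 + 10 = 90).

A_8 + B_2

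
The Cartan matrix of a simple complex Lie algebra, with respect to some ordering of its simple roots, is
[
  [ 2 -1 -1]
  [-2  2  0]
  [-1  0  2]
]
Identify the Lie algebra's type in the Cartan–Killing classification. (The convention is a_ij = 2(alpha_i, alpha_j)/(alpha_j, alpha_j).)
The matrix has rank 3 with 2's on the diagonal. Reading the off-diagonal entries as Dynkin edges (a single edge where a_ij = a_ji = -1; a double or triple edge where a_ij * a_ji = 2 or 3), the diagram is a chain of 3 nodes with a double edge at one end; the terminal node there is the unique long simple root (C_3). One simple-root ordering that puts it in standard form is (alpha_3, alpha_1, alpha_2). So the algebra is type C_3, i.e. sp(6).

C_3 (sp(6))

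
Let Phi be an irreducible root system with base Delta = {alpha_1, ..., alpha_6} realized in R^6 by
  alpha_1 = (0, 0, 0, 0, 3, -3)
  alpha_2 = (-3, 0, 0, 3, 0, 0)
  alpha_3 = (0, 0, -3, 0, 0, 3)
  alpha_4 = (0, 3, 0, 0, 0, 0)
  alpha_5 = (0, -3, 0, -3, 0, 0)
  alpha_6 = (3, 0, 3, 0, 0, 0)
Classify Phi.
B6

Compute the Cartan integers a_ij = 2(alpha_i, alpha_j)/(alpha_j, alpha_j); the resulting 6x6 Cartan matrix is
[[2, 0, -1, 0, 0, 0], [0, 2, 0, 0, -1, -1], [-1, 0, 2, 0, 0, -1], [0, 0, 0, 2, -1, 0], [0, -1, 0, -2, 2, 0], [0, -1, -1, 0, 0, 2]].
The roots have two lengths (squared-length ratio 2:1); the short ones are alpha_{4}. The associated Dynkin diagram is a chain of 6 nodes with a double edge at one end; the terminal node there is the unique short simple root (B_6), so the type is B_6 (the algebra so(13)).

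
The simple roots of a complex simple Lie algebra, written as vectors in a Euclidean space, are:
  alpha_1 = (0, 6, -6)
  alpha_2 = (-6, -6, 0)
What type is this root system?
Compute the Cartan integers a_ij = 2(alpha_i, alpha_j)/(alpha_j, alpha_j); the resulting 2x2 Cartan matrix is
[[2, -1], [-1, 2]].
All simple roots have the same length, so the diagram is simply laced. The associated Dynkin diagram is a chain of 2 nodes with single edges (A_2), so the type is A_2 (the algebra sl(3)).

A_2 (sl(3))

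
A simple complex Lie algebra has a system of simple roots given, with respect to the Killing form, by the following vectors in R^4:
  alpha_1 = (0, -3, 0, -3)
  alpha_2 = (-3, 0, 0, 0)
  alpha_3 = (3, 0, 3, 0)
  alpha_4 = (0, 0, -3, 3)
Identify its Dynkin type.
Compute the Cartan integers a_ij = 2(alpha_i, alpha_j)/(alpha_j, alpha_j); the resulting 4x4 Cartan matrix is
[[2, 0, 0, -1], [0, 2, -1, 0], [0, -2, 2, -1], [-1, 0, -1, 2]].
The roots have two lengths (squared-length ratio 2:1); the short ones are alpha_{2}. The associated Dynkin diagram is a chain of 4 nodes with a double edge at one end; the terminal node there is the unique short simple root (B_4), so the type is B_4 (the algebra so(9)).

type B_4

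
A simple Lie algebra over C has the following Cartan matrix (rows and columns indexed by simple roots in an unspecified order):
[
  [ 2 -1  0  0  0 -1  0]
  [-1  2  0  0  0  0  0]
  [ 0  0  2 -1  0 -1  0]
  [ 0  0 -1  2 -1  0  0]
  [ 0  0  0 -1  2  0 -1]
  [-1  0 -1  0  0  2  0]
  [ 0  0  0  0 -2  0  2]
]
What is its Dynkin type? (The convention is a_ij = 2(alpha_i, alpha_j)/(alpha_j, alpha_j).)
C7

The matrix has rank 7 with 2's on the diagonal. Reading the off-diagonal entries as Dynkin edges (a single edge where a_ij = a_ji = -1; a double or triple edge where a_ij * a_ji = 2 or 3), the diagram is a chain of 7 nodes with a double edge at one end; the terminal node there is the unique long simple root (C_7). One simple-root ordering that puts it in standard form is (alpha_2, alpha_1, alpha_6, alpha_3, alpha_4, alpha_5, alpha_7). So the algebra is type C_7, i.e. sp(14).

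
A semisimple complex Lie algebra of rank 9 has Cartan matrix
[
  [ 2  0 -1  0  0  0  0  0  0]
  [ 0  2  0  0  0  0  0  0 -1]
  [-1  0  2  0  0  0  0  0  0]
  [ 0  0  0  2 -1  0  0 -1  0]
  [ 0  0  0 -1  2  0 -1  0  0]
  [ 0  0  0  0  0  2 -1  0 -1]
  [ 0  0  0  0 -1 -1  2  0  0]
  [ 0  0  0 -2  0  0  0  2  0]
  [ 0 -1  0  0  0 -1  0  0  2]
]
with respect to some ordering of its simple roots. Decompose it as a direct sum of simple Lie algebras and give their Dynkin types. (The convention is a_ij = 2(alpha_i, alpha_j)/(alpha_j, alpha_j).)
A2 ⊕ C7

The diagram associated to this matrix has two connected components: the simple roots {alpha_1, alpha_3} form a chain of 2 nodes with single edges (A_2), and {alpha_2, alpha_4, alpha_5, alpha_6, alpha_7, alpha_8, alpha_9} form a chain of 7 nodes with a double edge at one end; the terminal node there is the unique long simple root (C_7). A semisimple Lie algebra decomposes uniquely as the direct sum of simple ideals, one per connected component of its Dynkin diagram, so g ≅ A_2 ⊕ C_7 (dimension 8 + 105 = 113).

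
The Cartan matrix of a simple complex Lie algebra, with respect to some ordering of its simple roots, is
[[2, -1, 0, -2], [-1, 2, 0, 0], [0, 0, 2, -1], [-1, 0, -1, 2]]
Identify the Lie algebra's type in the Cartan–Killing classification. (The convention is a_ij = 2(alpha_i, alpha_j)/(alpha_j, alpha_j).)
The matrix has rank 4 with 2's on the diagonal. Reading the off-diagonal entries as Dynkin edges (a single edge where a_ij = a_ji = -1; a double or triple edge where a_ij * a_ji = 2 or 3), the diagram is a chain of 4 nodes with a double edge between the middle two (F_4). One simple-root ordering that puts it in standard form is (alpha_2, alpha_1, alpha_4, alpha_3). So the algebra is type F_4.

F4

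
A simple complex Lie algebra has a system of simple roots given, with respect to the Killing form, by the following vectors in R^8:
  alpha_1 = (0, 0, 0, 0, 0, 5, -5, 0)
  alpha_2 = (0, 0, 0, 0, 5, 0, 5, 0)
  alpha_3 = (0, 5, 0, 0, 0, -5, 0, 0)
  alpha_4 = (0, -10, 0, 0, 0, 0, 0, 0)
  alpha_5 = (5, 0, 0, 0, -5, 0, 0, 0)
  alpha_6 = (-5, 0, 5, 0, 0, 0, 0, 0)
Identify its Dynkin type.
C_6 (sp(12))

Compute the Cartan integers a_ij = 2(alpha_i, alpha_j)/(alpha_j, alpha_j); the resulting 6x6 Cartan matrix is
[[2, -1, -1, 0, 0, 0], [-1, 2, 0, 0, -1, 0], [-1, 0, 2, -1, 0, 0], [0, 0, -2, 2, 0, 0], [0, -1, 0, 0, 2, -1], [0, 0, 0, 0, -1, 2]].
The roots have two lengths (squared-length ratio 2:1); the short ones are alpha_{1,2,3,5,6}. The associated Dynkin diagram is a chain of 6 nodes with a double edge at one end; the terminal node there is the unique long simple root (C_6), so the type is C_6 (the algebra sp(12)).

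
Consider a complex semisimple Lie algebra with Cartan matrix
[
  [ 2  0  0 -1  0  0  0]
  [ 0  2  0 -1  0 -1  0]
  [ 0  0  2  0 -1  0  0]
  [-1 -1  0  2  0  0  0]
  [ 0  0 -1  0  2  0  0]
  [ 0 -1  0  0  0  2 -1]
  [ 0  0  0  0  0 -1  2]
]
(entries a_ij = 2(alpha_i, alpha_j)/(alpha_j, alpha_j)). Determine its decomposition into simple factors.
A_2 + A_5

The diagram associated to this matrix has two connected components: the simple roots {alpha_3, alpha_5} form a chain of 2 nodes with single edges (A_2), and {alpha_1, alpha_2, alpha_4, alpha_6, alpha_7} form a chain of 5 nodes with single edges (A_5). A semisimple Lie algebra decomposes uniquely as the direct sum of simple ideals, one per connected component of its Dynkin diagram, so g ≅ A_2 ⊕ A_5 (dimension 8 + 35 = 43).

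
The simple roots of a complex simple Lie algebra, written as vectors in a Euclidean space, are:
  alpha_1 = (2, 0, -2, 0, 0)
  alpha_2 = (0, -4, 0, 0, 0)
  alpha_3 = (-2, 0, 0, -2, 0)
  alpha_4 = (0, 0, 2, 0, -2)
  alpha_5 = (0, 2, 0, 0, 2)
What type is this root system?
C_5

Compute the Cartan integers a_ij = 2(alpha_i, alpha_j)/(alpha_j, alpha_j); the resulting 5x5 Cartan matrix is
[[2, 0, -1, -1, 0], [0, 2, 0, 0, -2], [-1, 0, 2, 0, 0], [-1, 0, 0, 2, -1], [0, -1, 0, -1, 2]].
The roots have two lengths (squared-length ratio 2:1); the short ones are alpha_{1,3,4,5}. The associated Dynkin diagram is a chain of 5 nodes with a double edge at one end; the terminal node there is the unique long simple root (C_5), so the type is C_5 (the algebra sp(10)).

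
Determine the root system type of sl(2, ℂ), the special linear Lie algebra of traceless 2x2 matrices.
type A_1

This is sl(2), which has dimension 2^2 - 1 = 3 and rank 2 - 1 = 1 (a Cartan subalgebra is the diagonal traceless matrices). In the classification of classical Lie algebras, the special linear algebra sl(n+1) has type A_n; here n = 1, so the Dynkin diagram is a chain of 1 nodes with single edges (A_1). Hence the type is A_1.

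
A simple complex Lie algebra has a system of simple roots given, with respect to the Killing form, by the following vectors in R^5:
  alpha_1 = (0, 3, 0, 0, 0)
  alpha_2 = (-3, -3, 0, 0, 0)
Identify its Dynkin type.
B_2

Compute the Cartan integers a_ij = 2(alpha_i, alpha_j)/(alpha_j, alpha_j); the resulting 2x2 Cartan matrix is
[[2, -1], [-2, 2]].
The roots have two lengths (squared-length ratio 2:1); the short ones are alpha_{1}. The associated Dynkin diagram is a chain of 2 nodes with a double edge at one end; the terminal node there is the unique short simple root (B_2), so the type is B_2 (the algebra so(5)).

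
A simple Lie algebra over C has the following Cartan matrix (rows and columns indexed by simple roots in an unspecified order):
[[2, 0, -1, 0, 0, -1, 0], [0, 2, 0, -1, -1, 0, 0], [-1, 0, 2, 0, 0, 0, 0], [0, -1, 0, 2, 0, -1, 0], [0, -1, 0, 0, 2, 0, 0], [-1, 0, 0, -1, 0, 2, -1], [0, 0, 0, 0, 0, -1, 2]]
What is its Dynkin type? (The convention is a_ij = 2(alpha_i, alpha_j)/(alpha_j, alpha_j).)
E_7

The matrix has rank 7 with 2's on the diagonal. Reading the off-diagonal entries as Dynkin edges (a single edge where a_ij = a_ji = -1; a double or triple edge where a_ij * a_ji = 2 or 3), the diagram is a chain of 6 nodes with one extra node attached to the third node from one end (E_7). One simple-root ordering that puts it in standard form is (alpha_3, alpha_7, alpha_1, alpha_6, alpha_4, alpha_2, alpha_5). So the algebra is type E_7.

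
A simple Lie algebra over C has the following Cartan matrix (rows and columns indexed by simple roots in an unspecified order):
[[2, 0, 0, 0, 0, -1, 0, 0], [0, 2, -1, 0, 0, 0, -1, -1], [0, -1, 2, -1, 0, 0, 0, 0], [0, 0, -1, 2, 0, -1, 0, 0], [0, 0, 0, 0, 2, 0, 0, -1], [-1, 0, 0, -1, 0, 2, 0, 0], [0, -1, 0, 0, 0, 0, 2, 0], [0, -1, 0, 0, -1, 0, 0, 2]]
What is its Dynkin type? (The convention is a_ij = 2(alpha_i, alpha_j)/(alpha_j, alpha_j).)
The matrix has rank 8 with 2's on the diagonal. Reading the off-diagonal entries as Dynkin edges (a single edge where a_ij = a_ji = -1; a double or triple edge where a_ij * a_ji = 2 or 3), the diagram is a chain of 7 nodes with one extra node attached to the third node from one end (E_8). One simple-root ordering that puts it in standard form is (alpha_5, alpha_7, alpha_8, alpha_2, alpha_3, alpha_4, alpha_6, alpha_1). So the algebra is type E_8.

E_8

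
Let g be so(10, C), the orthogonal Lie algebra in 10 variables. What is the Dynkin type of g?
D_5 (so(10))

This is so(10) with 10 even, which has dimension 10(10-1)/2 = 45 and rank 10/2 = 5. In the classification of classical Lie algebras, the orthogonal algebra so(2n) in an even number of variables has type D_n; here n = 5, so the Dynkin diagram is a chain of 3 nodes with a fork of two nodes at one end (D_5). Hence the type is D_5.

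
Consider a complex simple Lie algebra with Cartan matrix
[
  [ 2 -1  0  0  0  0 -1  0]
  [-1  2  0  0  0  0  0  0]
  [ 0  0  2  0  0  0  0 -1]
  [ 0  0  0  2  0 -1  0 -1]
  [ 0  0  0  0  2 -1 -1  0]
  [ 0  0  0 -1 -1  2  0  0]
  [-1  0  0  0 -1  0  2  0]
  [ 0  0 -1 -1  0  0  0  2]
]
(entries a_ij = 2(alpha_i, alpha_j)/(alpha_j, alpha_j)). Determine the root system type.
A_8 (sl(9))

The matrix has rank 8 with 2's on the diagonal. Reading the off-diagonal entries as Dynkin edges (a single edge where a_ij = a_ji = -1; a double or triple edge where a_ij * a_ji = 2 or 3), the diagram is a chain of 8 nodes with single edges (A_8). One simple-root ordering that puts it in standard form is (alpha_3, alpha_8, alpha_4, alpha_6, alpha_5, alpha_7, alpha_1, alpha_2). So the algebra is type A_8, i.e. sl(9).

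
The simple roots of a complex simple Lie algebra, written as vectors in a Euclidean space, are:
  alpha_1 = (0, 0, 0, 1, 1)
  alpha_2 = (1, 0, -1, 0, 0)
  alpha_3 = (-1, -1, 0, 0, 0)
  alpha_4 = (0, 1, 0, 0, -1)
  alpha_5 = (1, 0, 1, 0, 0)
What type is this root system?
D_5

Compute the Cartan integers a_ij = 2(alpha_i, alpha_j)/(alpha_j, alpha_j); the resulting 5x5 Cartan matrix is
[[2, 0, 0, -1, 0], [0, 2, -1, 0, 0], [0, -1, 2, -1, -1], [-1, 0, -1, 2, 0], [0, 0, -1, 0, 2]].
All simple roots have the same length, so the diagram is simply laced. The associated Dynkin diagram is a chain of 3 nodes with a fork of two nodes at one end (D_5), so the type is D_5 (the algebra so(10)).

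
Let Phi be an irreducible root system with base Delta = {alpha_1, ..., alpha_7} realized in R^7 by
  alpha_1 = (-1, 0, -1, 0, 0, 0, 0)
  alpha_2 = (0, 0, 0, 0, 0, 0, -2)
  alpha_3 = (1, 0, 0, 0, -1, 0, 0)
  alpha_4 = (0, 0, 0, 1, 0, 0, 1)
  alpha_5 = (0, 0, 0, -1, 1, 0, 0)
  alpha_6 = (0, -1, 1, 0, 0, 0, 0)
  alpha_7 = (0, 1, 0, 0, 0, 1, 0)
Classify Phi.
C_7 (sp(14))

Compute the Cartan integers a_ij = 2(alpha_i, alpha_j)/(alpha_j, alpha_j); the resulting 7x7 Cartan matrix is
[[2, 0, -1, 0, 0, -1, 0], [0, 2, 0, -2, 0, 0, 0], [-1, 0, 2, 0, -1, 0, 0], [0, -1, 0, 2, -1, 0, 0], [0, 0, -1, -1, 2, 0, 0], [-1, 0, 0, 0, 0, 2, -1], [0, 0, 0, 0, 0, -1, 2]].
The roots have two lengths (squared-length ratio 2:1); the short ones are alpha_{1,3,4,5,6,7}. The associated Dynkin diagram is a chain of 7 nodes with a double edge at one end; the terminal node there is the unique long simple root (C_7), so the type is C_7 (the algebra sp(14)).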